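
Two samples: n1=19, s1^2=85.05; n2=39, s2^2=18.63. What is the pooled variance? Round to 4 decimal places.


sp^2 = ((n1-1)*s1^2 + (n2-1)*s2^2)/(n1+n2-2)
(n1-1)*s1^2 = 18 * 85.05 = 1530.9
(n2-1)*s2^2 = 38 * 18.63 = 707.94
numerator = 1530.9 + 707.94 = 2238.84
n1+n2-2 = 56
sp^2 = 2238.84 / 56 = 55971/1400 ≈ 39.979286

39.9793


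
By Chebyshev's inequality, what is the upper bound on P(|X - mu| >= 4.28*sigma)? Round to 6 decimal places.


P <= 1/k^2
k^2 = 4.28^2 = 18.3184
1/k^2 = 1 / 18.3184 ≈ 0.05458992

0.054590


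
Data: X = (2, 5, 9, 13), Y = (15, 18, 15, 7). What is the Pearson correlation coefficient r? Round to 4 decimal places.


r = sum((xi-xbar)(yi-ybar)) / sqrt(sum((xi-xbar)^2) * sum((yi-ybar)^2))
n = 4, xbar = 29/4 = 7.25, ybar = 55/4 = 13.75
Sxy = sum((xi-xbar)(yi-ybar)) = -52.75
Sxx = sum((xi-xbar)^2) = 68.75
Syy = sum((yi-ybar)^2) = 66.75
sqrt(Sxx*Syy) ≈ 67.742620
r = Sxy / sqrt(Sxx*Syy) = -52.75 / 67.742620 ≈ -0.778683

-0.7787


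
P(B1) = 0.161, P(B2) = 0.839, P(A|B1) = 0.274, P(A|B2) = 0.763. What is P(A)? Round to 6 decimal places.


P(A) = P(A|B1)*P(B1) + P(A|B2)*P(B2)
P(A|B1)*P(B1) = 0.274 * 0.161 = 0.044114
P(A|B2)*P(B2) = 0.763 * 0.839 = 0.640157
P(A) = 0.044114 + 0.640157 = 0.684271

0.684271


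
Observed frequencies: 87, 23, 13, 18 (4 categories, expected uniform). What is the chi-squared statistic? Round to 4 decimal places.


chi2 = sum((O-E)^2/E), E = total/4
total = 141, E = 141/4 = 35.25
(87 - 35.25)^2 / 35.25 = 2678.0625 / 35.25 = 14283/188 ≈ 75.973404
(23 - 35.25)^2 / 35.25 = 150.0625 / 35.25 = 2401/564 ≈ 4.257092
(13 - 35.25)^2 / 35.25 = 495.0625 / 35.25 = 7921/564 ≈ 14.044326
(18 - 35.25)^2 / 35.25 = 297.5625 / 35.25 = 1587/188 ≈ 8.441489
chi2 = 14483/141 ≈ 102.716312

102.7163


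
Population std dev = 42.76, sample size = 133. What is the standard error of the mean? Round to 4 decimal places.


SE = sigma / sqrt(n)
sqrt(133) ≈ 11.532563
SE = 42.76 / 11.532563 ≈ 3.707762

3.7078


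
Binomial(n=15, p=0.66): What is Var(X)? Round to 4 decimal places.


Var = n*p*(1-p) = 15 * 0.66 * 0.34 = 3.366

3.3660


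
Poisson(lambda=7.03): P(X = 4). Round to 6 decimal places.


P = e^(-lam) * lam^k / k!
e^(-7.03) ≈ 0.0008849318
lam^k = 7.03^4 ≈ 2442.425357
k! = 4! = 24
P = 0.0008849318 * 2442.425357 / 24 ≈ 0.090057

0.090057


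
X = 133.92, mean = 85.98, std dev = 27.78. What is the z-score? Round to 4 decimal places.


z = (X - mu) / sigma
X - mu = 133.92 - 85.98 = 47.94
z = 47.94 / 27.78 = 799/463 ≈ 1.725702

1.7257


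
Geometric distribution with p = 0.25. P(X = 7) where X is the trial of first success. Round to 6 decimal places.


P = (1-p)^(k-1) * p
(1-p)^(k-1) = 0.75^6 = 729/4096 ≈ 0.1779785
P = 0.1779785 * 0.25 ≈ 0.04449463

0.044495


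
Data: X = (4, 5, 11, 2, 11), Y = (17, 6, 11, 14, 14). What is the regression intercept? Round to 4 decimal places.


a = ybar - b*xbar, where b = sum((xi-xbar)(yi-ybar)) / sum((xi-xbar)^2)
n = 5, xbar = 33/5 = 6.6, ybar = 62/5 = 12.4
Sxy = sum((xi-xbar)(yi-ybar)) = -8.2
Sxx = sum((xi-xbar)^2) = 69.2
b = Sxy / Sxx = -41/346 ≈ -0.118497
a = 12.4 - (-0.118497) * 6.6 = 4561/346 ≈ 13.182081

13.1821


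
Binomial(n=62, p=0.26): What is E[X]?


E[X] = n*p = 62 * 0.26 = 16.12

16.12


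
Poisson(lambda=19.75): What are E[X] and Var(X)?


E[X] = Var(X) = lambda = 19.75

19.75, 19.75


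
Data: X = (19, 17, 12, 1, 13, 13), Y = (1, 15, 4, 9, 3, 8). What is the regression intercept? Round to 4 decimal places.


a = ybar - b*xbar, where b = sum((xi-xbar)(yi-ybar)) / sum((xi-xbar)^2)
n = 6, xbar = 75/6 = 12.5, ybar = 40/6 = 20/3 ≈ 6.666667
Sxy = sum((xi-xbar)(yi-ybar)) = -26
Sxx = sum((xi-xbar)^2) = 195.5
b = Sxy / Sxx = -52/391 ≈ -0.132992
a = 6.666667 - (-0.132992) * 12.5 = 9770/1173 ≈ 8.329071

8.3291


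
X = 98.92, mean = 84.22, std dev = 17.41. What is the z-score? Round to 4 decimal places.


z = (X - mu) / sigma
X - mu = 98.92 - 84.22 = 14.7
z = 14.7 / 17.41 = 1470/1741 ≈ 0.844342

0.8443


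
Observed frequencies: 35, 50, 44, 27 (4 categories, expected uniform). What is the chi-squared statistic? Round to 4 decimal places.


chi2 = sum((O-E)^2/E), E = total/4
total = 156, E = 156/4 = 39
(35 - 39)^2 / 39 = 16 / 39 = 16/39 ≈ 0.410256
(50 - 39)^2 / 39 = 121 / 39 = 121/39 ≈ 3.102564
(44 - 39)^2 / 39 = 25 / 39 = 25/39 ≈ 0.641026
(27 - 39)^2 / 39 = 144 / 39 = 48/13 ≈ 3.692308
chi2 = 102/13 ≈ 7.846154

7.8462


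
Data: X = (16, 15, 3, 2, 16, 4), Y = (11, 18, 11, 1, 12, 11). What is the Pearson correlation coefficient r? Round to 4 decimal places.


r = sum((xi-xbar)(yi-ybar)) / sqrt(sum((xi-xbar)^2) * sum((yi-ybar)^2))
n = 6, xbar = 56/6 = 28/3 ≈ 9.333333, ybar = 64/6 = 32/3 ≈ 10.666667
Sxy = sum((xi-xbar)(yi-ybar)) = 359/3 ≈ 119.666667
Sxx = sum((xi-xbar)^2) = 730/3 ≈ 243.333333
Syy = sum((yi-ybar)^2) = 448/3 ≈ 149.333333
sqrt(Sxx*Syy) ≈ 190.624704
r = Sxy / sqrt(Sxx*Syy) = 119.666667 / 190.624704 ≈ 0.627761

0.6278


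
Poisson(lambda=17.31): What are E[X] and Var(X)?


E[X] = Var(X) = lambda = 17.31

17.31, 17.31


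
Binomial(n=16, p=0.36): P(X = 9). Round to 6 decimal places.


P = C(n,k) * p^k * (1-p)^(n-k)
C(16,9) = 11440
p^k = 0.36^9 ≈ 0.0001015600
(1-p)^(n-k) = 0.64^7 ≈ 0.04398047
P = 11440 * 0.0001015600 * 0.04398047 ≈ 0.051099

0.051099


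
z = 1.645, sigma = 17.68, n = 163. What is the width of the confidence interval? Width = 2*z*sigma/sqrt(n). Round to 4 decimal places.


width = 2*z*sigma/sqrt(n)
2*z*sigma = 2 * 1.645 * 17.68 = 58.1672
sqrt(163) ≈ 12.767145
width = 58.1672 / 12.767145 ≈ 4.556007

4.5560


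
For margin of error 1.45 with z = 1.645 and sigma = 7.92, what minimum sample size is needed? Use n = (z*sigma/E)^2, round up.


z*sigma/E = 1.645 * 7.92 / 1.45 = 32571/3625 ≈ 8.985103
(z*sigma/E)^2 ≈ 80.732084
round up: n = 81

81


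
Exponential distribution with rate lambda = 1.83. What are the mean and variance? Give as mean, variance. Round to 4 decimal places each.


mean = 1/lam, var = 1/lam^2
mean = 1 / 1.83 = 100/183 ≈ 0.546448
lam^2 = 1.83^2 = 3.3489
var = 1 / 3.3489 ≈ 0.298606

0.5464, 0.2986


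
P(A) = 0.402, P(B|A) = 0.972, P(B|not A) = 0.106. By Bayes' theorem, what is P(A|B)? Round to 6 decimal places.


P(A|B) = P(B|A)*P(A) / P(B), P(B) = P(B|A)*P(A) + P(B|not A)*P(not A)
P(B|A)*P(A) = 0.972 * 0.402 = 0.390744
P(B|not A)*P(not A) = 0.106 * 0.598 = 0.063388
P(B) = 0.390744 + 0.063388 = 0.454132
P(A|B) = 0.390744 / 0.454132 ≈ 0.86041944

0.860419


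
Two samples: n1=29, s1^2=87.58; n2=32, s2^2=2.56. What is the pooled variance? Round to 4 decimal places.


sp^2 = ((n1-1)*s1^2 + (n2-1)*s2^2)/(n1+n2-2)
(n1-1)*s1^2 = 28 * 87.58 = 2452.24
(n2-1)*s2^2 = 31 * 2.56 = 79.36
numerator = 2452.24 + 79.36 = 2531.6
n1+n2-2 = 59
sp^2 = 2531.6 / 59 = 12658/295 ≈ 42.908475

42.9085


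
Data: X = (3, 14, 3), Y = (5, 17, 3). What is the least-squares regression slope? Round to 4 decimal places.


b = sum((xi-xbar)(yi-ybar)) / sum((xi-xbar)^2)
n = 3, xbar = 20/3 ≈ 6.666667, ybar = 25/3 ≈ 8.333333
Sxy = sum((xi-xbar)(yi-ybar)) = 286/3 ≈ 95.333333
Sxx = sum((xi-xbar)^2) = 242/3 ≈ 80.666667
b = Sxy / Sxx = 13/11 ≈ 1.181818

1.1818


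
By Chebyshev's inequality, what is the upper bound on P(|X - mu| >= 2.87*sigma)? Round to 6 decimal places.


P <= 1/k^2
k^2 = 2.87^2 = 8.2369
1/k^2 = 1 / 8.2369 ≈ 0.12140490

0.121405


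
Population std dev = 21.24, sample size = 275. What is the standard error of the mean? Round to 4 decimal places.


SE = sigma / sqrt(n)
sqrt(275) ≈ 16.583124
SE = 21.24 / 16.583124 ≈ 1.280820

1.2808


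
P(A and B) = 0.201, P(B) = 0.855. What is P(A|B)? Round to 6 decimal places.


P(A|B) = P(A and B) / P(B) = 0.201 / 0.855 = 67/285 ≈ 0.23508772

0.235088


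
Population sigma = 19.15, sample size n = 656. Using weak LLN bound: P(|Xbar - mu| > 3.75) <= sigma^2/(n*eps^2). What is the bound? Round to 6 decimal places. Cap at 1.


bound = min(1, sigma^2/(n*eps^2))
sigma^2 = 19.15^2 = 366.7225
n*eps^2 = 656 * 3.75^2 = 656 * 14.0625 = 9225
sigma^2/(n*eps^2) = 366.7225 / 9225 ≈ 0.03975312

0.039753


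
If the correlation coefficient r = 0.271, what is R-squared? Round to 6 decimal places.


R^2 = r^2 = (0.271)^2 = 0.073441

0.073441


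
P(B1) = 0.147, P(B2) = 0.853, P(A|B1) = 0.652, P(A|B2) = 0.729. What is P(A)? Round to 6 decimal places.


P(A) = P(A|B1)*P(B1) + P(A|B2)*P(B2)
P(A|B1)*P(B1) = 0.652 * 0.147 = 0.095844
P(A|B2)*P(B2) = 0.729 * 0.853 = 0.621837
P(A) = 0.095844 + 0.621837 = 0.717681

0.717681


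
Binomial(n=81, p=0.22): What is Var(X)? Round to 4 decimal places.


Var = n*p*(1-p) = 81 * 0.22 * 0.78 = 13.8996

13.8996


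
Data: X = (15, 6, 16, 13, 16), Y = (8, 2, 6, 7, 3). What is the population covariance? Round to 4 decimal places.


Cov = (1/n)*sum((xi-xbar)(yi-ybar))
n = 5, xbar = 66/5 = 13.2, ybar = 26/5 = 5.2
sum((xi-xbar)(yi-ybar)) = 23.8
Cov = 23.8 / 5 = 4.76

4.7600


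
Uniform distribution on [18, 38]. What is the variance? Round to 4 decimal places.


Var = (b-a)^2 / 12
(b-a)^2 = (38 - 18)^2 = 400
Var = 400/12 ≈ 33.333333

33.3333


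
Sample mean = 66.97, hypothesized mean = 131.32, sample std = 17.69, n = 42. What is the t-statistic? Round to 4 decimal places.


t = (xbar - mu0) / (s/sqrt(n))
xbar - mu0 = 66.97 - 131.32 = -64.35
sqrt(42) ≈ 6.48074070
s/sqrt(n) = 17.69 / 6.48074070 ≈ 2.72962626
t = -64.35 / 2.72962626 ≈ -23.574656

-23.5747


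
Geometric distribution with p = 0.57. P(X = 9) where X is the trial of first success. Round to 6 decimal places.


P = (1-p)^(k-1) * p
(1-p)^(k-1) = 0.43^8 ≈ 0.001168820
P = 0.001168820 * 0.57 ≈ 0.0006662274

0.000666


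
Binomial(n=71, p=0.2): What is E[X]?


E[X] = n*p = 71 * 0.2 = 14.2

14.2


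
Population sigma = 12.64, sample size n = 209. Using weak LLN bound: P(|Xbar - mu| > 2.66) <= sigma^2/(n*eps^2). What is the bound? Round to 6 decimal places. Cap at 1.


bound = min(1, sigma^2/(n*eps^2))
sigma^2 = 12.64^2 = 159.7696
n*eps^2 = 209 * 2.66^2 = 209 * 7.0756 = 1478.8004
sigma^2/(n*eps^2) = 159.7696 / 1478.8004 ≈ 0.10804000

0.108040


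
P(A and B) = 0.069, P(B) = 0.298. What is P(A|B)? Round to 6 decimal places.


P(A|B) = P(A and B) / P(B) = 0.069 / 0.298 = 69/298 ≈ 0.23154362

0.231544


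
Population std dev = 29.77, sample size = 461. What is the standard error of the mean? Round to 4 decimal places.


SE = sigma / sqrt(n)
sqrt(461) ≈ 21.470911
SE = 29.77 / 21.470911 ≈ 1.386527

1.3865


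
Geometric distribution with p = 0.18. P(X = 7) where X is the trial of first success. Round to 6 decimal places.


P = (1-p)^(k-1) * p
(1-p)^(k-1) = 0.82^6 ≈ 0.3040067
P = 0.3040067 * 0.18 ≈ 0.05472120

0.054721


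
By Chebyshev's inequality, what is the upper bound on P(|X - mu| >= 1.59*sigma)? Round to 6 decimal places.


P <= 1/k^2
k^2 = 1.59^2 = 2.5281
1/k^2 = 1 / 2.5281 ≈ 0.39555397

0.395554


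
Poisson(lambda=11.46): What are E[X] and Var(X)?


E[X] = Var(X) = lambda = 11.46

11.46, 11.46


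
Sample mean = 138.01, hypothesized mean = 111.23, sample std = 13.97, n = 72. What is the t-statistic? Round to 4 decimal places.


t = (xbar - mu0) / (s/sqrt(n))
xbar - mu0 = 138.01 - 111.23 = 26.78
sqrt(72) ≈ 8.48528137
s/sqrt(n) = 13.97 / 8.48528137 ≈ 1.64638029
t = 26.78 / 1.64638029 ≈ 16.265987

16.2660


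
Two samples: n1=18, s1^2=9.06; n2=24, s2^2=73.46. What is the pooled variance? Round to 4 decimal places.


sp^2 = ((n1-1)*s1^2 + (n2-1)*s2^2)/(n1+n2-2)
(n1-1)*s1^2 = 17 * 9.06 = 154.02
(n2-1)*s2^2 = 23 * 73.46 = 1689.58
numerator = 154.02 + 1689.58 = 1843.6
n1+n2-2 = 40
sp^2 = 1843.6 / 40 = 46.09

46.0900


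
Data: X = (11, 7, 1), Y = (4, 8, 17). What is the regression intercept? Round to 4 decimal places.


a = ybar - b*xbar, where b = sum((xi-xbar)(yi-ybar)) / sum((xi-xbar)^2)
n = 3, xbar = 19/3 ≈ 6.333333, ybar = 29/3 ≈ 9.666667
Sxy = sum((xi-xbar)(yi-ybar)) = -200/3 ≈ -66.666667
Sxx = sum((xi-xbar)^2) = 152/3 ≈ 50.666667
b = Sxy / Sxx = -25/19 ≈ -1.315789
a = 9.666667 - (-1.315789) * 6.333333 = 18

18.0000


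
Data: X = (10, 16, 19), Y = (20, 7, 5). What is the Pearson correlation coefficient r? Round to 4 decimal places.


r = sum((xi-xbar)(yi-ybar)) / sqrt(sum((xi-xbar)^2) * sum((yi-ybar)^2))
n = 3, xbar = 45/3 = 15, ybar = 32/3 ≈ 10.666667
Sxy = sum((xi-xbar)(yi-ybar)) = -73
Sxx = sum((xi-xbar)^2) = 42
Syy = sum((yi-ybar)^2) = 398/3 ≈ 132.666667
sqrt(Sxx*Syy) ≈ 74.645830
r = Sxy / sqrt(Sxx*Syy) = -73 / 74.645830 ≈ -0.977951

-0.9780


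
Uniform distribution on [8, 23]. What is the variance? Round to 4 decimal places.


Var = (b-a)^2 / 12
(b-a)^2 = (23 - 8)^2 = 225
Var = 225/12 = 18.75

18.7500


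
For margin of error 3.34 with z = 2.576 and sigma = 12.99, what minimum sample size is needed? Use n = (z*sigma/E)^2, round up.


z*sigma/E = 2.576 * 12.99 / 3.34 ≈ 10.018635
(z*sigma/E)^2 ≈ 100.373042
round up: n = 101

101


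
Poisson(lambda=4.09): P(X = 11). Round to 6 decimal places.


P = e^(-lam) * lam^k / k!
e^(-4.09) ≈ 0.01673923
lam^k = 4.09^11 ≈ 5357428.554313
k! = 11! = 39916800
P = 0.01673923 * 5357428.554313 / 39916800 ≈ 0.002247

0.002247


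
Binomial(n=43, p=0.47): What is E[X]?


E[X] = n*p = 43 * 0.47 = 20.21

20.21


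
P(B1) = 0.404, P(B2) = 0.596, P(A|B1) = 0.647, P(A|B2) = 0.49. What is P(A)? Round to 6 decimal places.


P(A) = P(A|B1)*P(B1) + P(A|B2)*P(B2)
P(A|B1)*P(B1) = 0.647 * 0.404 = 0.261388
P(A|B2)*P(B2) = 0.49 * 0.596 = 0.29204
P(A) = 0.261388 + 0.29204 = 0.553428

0.553428


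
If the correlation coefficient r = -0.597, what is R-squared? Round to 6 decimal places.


R^2 = r^2 = (-0.597)^2 = 0.356409

0.356409


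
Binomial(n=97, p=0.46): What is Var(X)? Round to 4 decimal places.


Var = n*p*(1-p) = 97 * 0.46 * 0.54 = 24.0948

24.0948


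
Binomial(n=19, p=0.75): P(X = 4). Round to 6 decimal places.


P = C(n,k) * p^k * (1-p)^(n-k)
C(19,4) = 3876
p^k = 0.75^4 = 81/256 ≈ 0.3164063
(1-p)^(n-k) = 0.25^15 ≈ 0.0000000009313226
P = 3876 * 0.3164063 * 0.0000000009313226 ≈ 0.000001

0.000001


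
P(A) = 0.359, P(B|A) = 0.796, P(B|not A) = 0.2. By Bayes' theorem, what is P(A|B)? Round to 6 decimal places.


P(A|B) = P(B|A)*P(A) / P(B), P(B) = P(B|A)*P(A) + P(B|not A)*P(not A)
P(B|A)*P(A) = 0.796 * 0.359 = 0.285764
P(B|not A)*P(not A) = 0.2 * 0.641 = 0.1282
P(B) = 0.285764 + 0.1282 = 0.413964
P(A|B) = 0.285764 / 0.413964 ≈ 0.69031123

0.690311


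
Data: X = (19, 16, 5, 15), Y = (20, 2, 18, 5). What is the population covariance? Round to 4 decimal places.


Cov = (1/n)*sum((xi-xbar)(yi-ybar))
n = 4, xbar = 55/4 = 13.75, ybar = 45/4 = 11.25
sum((xi-xbar)(yi-ybar)) = -41.75
Cov = -41.75 / 4 = -10.4375

-10.4375


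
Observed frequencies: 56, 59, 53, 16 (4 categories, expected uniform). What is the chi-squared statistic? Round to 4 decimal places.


chi2 = sum((O-E)^2/E), E = total/4
total = 184, E = 184/4 = 46
(56 - 46)^2 / 46 = 100 / 46 = 50/23 ≈ 2.173913
(59 - 46)^2 / 46 = 169 / 46 = 169/46 ≈ 3.673913
(53 - 46)^2 / 46 = 49 / 46 = 49/46 ≈ 1.065217
(16 - 46)^2 / 46 = 900 / 46 = 450/23 ≈ 19.565217
chi2 = 609/23 ≈ 26.478261

26.4783


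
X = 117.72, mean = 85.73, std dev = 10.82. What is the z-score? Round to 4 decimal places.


z = (X - mu) / sigma
X - mu = 117.72 - 85.73 = 31.99
z = 31.99 / 10.82 = 3199/1082 ≈ 2.956562

2.9566


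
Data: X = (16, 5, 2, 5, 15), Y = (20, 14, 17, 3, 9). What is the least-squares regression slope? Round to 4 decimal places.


b = sum((xi-xbar)(yi-ybar)) / sum((xi-xbar)^2)
n = 5, xbar = 43/5 = 8.6, ybar = 63/5 = 12.6
Sxy = sum((xi-xbar)(yi-ybar)) = 32.2
Sxx = sum((xi-xbar)^2) = 165.2
b = Sxy / Sxx = 23/118 ≈ 0.194915

0.1949


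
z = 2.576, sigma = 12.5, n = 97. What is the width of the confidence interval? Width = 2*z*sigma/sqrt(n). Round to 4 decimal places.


width = 2*z*sigma/sqrt(n)
2*z*sigma = 2 * 2.576 * 12.5 = 64.4
sqrt(97) ≈ 9.848858
width = 64.4 / 9.848858 ≈ 6.538829

6.5388


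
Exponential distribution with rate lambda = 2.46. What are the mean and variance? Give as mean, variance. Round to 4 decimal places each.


mean = 1/lam, var = 1/lam^2
mean = 1 / 2.46 = 50/123 ≈ 0.406504
lam^2 = 2.46^2 = 6.0516
var = 1 / 6.0516 ≈ 0.165246

0.4065, 0.1652


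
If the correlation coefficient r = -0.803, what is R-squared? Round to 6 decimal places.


R^2 = r^2 = (-0.803)^2 = 0.644809

0.644809


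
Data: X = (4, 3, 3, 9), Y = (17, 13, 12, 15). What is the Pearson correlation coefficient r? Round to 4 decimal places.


r = sum((xi-xbar)(yi-ybar)) / sqrt(sum((xi-xbar)^2) * sum((yi-ybar)^2))
n = 4, xbar = 19/4 = 4.75, ybar = 57/4 = 14.25
Sxy = sum((xi-xbar)(yi-ybar)) = 7.25
Sxx = sum((xi-xbar)^2) = 24.75
Syy = sum((yi-ybar)^2) = 14.75
sqrt(Sxx*Syy) ≈ 19.106609
r = Sxy / sqrt(Sxx*Syy) = 7.25 / 19.106609 ≈ 0.379450

0.3794


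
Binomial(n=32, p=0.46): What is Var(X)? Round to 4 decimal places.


Var = n*p*(1-p) = 32 * 0.46 * 0.54 = 7.9488

7.9488


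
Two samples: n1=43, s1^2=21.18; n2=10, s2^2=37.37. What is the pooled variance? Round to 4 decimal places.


sp^2 = ((n1-1)*s1^2 + (n2-1)*s2^2)/(n1+n2-2)
(n1-1)*s1^2 = 42 * 21.18 = 889.56
(n2-1)*s2^2 = 9 * 37.37 = 336.33
numerator = 889.56 + 336.33 = 1225.89
n1+n2-2 = 51
sp^2 = 1225.89 / 51 = 40863/1700 ≈ 24.037059

24.0371


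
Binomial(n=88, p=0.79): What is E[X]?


E[X] = n*p = 88 * 0.79 = 69.52

69.52


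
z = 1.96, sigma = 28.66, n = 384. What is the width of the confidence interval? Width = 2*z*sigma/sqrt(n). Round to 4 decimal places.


width = 2*z*sigma/sqrt(n)
2*z*sigma = 2 * 1.96 * 28.66 = 112.3472
sqrt(384) ≈ 19.595918
width = 112.3472 / 19.595918 ≈ 5.733194

5.7332


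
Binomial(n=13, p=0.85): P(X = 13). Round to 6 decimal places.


P = C(n,k) * p^k * (1-p)^(n-k)
C(13,13) = 1
p^k = 0.85^13 ≈ 0.1209055
(1-p)^(n-k) = 0.15^0 = 1
P = 1 * 0.1209055 * 1 ≈ 0.120905

0.120905


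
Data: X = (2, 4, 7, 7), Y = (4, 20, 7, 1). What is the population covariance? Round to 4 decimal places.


Cov = (1/n)*sum((xi-xbar)(yi-ybar))
n = 4, xbar = 20/4 = 5, ybar = 32/4 = 8
sum((xi-xbar)(yi-ybar)) = -16
Cov = -16 / 4 = -4

-4.0000


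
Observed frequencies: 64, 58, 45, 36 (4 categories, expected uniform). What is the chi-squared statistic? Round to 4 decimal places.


chi2 = sum((O-E)^2/E), E = total/4
total = 203, E = 203/4 = 50.75
(64 - 50.75)^2 / 50.75 = 175.5625 / 50.75 = 2809/812 ≈ 3.459360
(58 - 50.75)^2 / 50.75 = 52.5625 / 50.75 = 29/28 ≈ 1.035714
(45 - 50.75)^2 / 50.75 = 33.0625 / 50.75 = 529/812 ≈ 0.651478
(36 - 50.75)^2 / 50.75 = 217.5625 / 50.75 = 3481/812 ≈ 4.286946
chi2 = 1915/203 ≈ 9.433498

9.4335


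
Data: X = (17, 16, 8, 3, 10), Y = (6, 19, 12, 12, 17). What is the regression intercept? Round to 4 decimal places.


a = ybar - b*xbar, where b = sum((xi-xbar)(yi-ybar)) / sum((xi-xbar)^2)
n = 5, xbar = 54/5 = 10.8, ybar = 66/5 = 13.2
Sxy = sum((xi-xbar)(yi-ybar)) = -4.8
Sxx = sum((xi-xbar)^2) = 134.8
b = Sxy / Sxx = -12/337 ≈ -0.035608
a = 13.2 - (-0.035608) * 10.8 = 4578/337 ≈ 13.584570

13.5846


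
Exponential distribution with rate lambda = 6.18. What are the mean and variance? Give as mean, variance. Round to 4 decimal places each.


mean = 1/lam, var = 1/lam^2
mean = 1 / 6.18 = 50/309 ≈ 0.161812
lam^2 = 6.18^2 = 38.1924
var = 1 / 38.1924 ≈ 0.026183

0.1618, 0.0262


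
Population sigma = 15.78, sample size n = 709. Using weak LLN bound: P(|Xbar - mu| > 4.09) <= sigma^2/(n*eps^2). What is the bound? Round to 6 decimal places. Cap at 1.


bound = min(1, sigma^2/(n*eps^2))
sigma^2 = 15.78^2 = 249.0084
n*eps^2 = 709 * 4.09^2 = 709 * 16.7281 = 11860.2229
sigma^2/(n*eps^2) = 249.0084 / 11860.2229 ≈ 0.02099525

0.020995


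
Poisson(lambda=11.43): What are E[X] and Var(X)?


E[X] = Var(X) = lambda = 11.43

11.43, 11.43


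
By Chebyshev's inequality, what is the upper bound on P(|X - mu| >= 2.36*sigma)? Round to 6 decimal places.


P <= 1/k^2
k^2 = 2.36^2 = 5.5696
1/k^2 = 1 / 5.5696 = 625/3481 ≈ 0.17954611

0.179546


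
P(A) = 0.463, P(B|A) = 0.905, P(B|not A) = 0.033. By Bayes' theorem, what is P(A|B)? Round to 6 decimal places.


P(A|B) = P(B|A)*P(A) / P(B), P(B) = P(B|A)*P(A) + P(B|not A)*P(not A)
P(B|A)*P(A) = 0.905 * 0.463 = 0.419015
P(B|not A)*P(not A) = 0.033 * 0.537 = 0.017721
P(B) = 0.419015 + 0.017721 = 0.436736
P(A|B) = 0.419015 / 0.436736 ≈ 0.95942400

0.959424


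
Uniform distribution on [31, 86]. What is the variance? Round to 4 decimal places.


Var = (b-a)^2 / 12
(b-a)^2 = (86 - 31)^2 = 3025
Var = 3025/12 ≈ 252.083333

252.0833


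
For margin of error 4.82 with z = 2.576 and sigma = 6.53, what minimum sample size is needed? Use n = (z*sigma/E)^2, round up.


z*sigma/E = 2.576 * 6.53 / 4.82 ≈ 3.489892
(z*sigma/E)^2 ≈ 12.179347
round up: n = 13

13


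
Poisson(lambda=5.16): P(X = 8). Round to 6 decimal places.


P = e^(-lam) * lam^k / k!
e^(-5.16) ≈ 0.005741700
lam^k = 5.16^8 ≈ 502571.217855
k! = 8! = 40320
P = 0.005741700 * 502571.217855 / 40320 ≈ 0.071568

0.071568


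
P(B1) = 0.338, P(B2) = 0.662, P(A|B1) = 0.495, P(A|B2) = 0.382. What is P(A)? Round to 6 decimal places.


P(A) = P(A|B1)*P(B1) + P(A|B2)*P(B2)
P(A|B1)*P(B1) = 0.495 * 0.338 = 0.16731
P(A|B2)*P(B2) = 0.382 * 0.662 = 0.252884
P(A) = 0.16731 + 0.252884 = 0.420194

0.420194


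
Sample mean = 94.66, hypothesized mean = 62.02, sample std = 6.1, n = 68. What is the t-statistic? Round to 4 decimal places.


t = (xbar - mu0) / (s/sqrt(n))
xbar - mu0 = 94.66 - 62.02 = 32.64
sqrt(68) ≈ 8.24621125
s/sqrt(n) = 6.1 / 8.24621125 ≈ 0.73973366
t = 32.64 / 0.73973366 ≈ 44.123989

44.1240


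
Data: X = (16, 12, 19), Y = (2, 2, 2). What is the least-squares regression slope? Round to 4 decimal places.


b = sum((xi-xbar)(yi-ybar)) / sum((xi-xbar)^2)
n = 3, xbar = 47/3 ≈ 15.666667, ybar = 6/3 = 2
Sxy = sum((xi-xbar)(yi-ybar)) = 0
Sxx = sum((xi-xbar)^2) = 74/3 ≈ 24.666667
b = Sxy / Sxx = 0

0.0000


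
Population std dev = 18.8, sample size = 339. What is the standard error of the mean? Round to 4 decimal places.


SE = sigma / sqrt(n)
sqrt(339) ≈ 18.411953
SE = 18.8 / 18.411953 ≈ 1.021076

1.0211


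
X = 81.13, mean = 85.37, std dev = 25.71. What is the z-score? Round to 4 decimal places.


z = (X - mu) / sigma
X - mu = 81.13 - 85.37 = -4.24
z = -4.24 / 25.71 = -424/2571 ≈ -0.164916

-0.1649


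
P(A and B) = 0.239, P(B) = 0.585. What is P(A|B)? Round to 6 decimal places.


P(A|B) = P(A and B) / P(B) = 0.239 / 0.585 = 239/585 ≈ 0.40854701

0.408547


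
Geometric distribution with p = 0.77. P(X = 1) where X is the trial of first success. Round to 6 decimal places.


P = (1-p)^(k-1) * p
(1-p)^(k-1) = 0.23^0 = 1
P = 1 * 0.77 = 0.77

0.770000


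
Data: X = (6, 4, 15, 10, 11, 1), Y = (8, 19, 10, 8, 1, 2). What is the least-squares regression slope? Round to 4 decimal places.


b = sum((xi-xbar)(yi-ybar)) / sum((xi-xbar)^2)
n = 6, xbar = 47/6 ≈ 7.833333, ybar = 48/6 = 8
Sxy = sum((xi-xbar)(yi-ybar)) = -9
Sxx = sum((xi-xbar)^2) = 785/6 ≈ 130.833333
b = Sxy / Sxx = -54/785 ≈ -0.068790

-0.0688


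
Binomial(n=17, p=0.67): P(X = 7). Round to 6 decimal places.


P = C(n,k) * p^k * (1-p)^(n-k)
C(17,7) = 19448
p^k = 0.67^7 ≈ 0.06060712
(1-p)^(n-k) = 0.33^10 ≈ 0.00001531579
P = 19448 * 0.06060712 * 0.00001531579 ≈ 0.018053

0.018053


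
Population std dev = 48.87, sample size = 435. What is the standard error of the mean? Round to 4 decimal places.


SE = sigma / sqrt(n)
sqrt(435) ≈ 20.856654
SE = 48.87 / 20.856654 ≈ 2.343137

2.3431


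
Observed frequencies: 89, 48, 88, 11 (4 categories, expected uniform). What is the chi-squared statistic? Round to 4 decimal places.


chi2 = sum((O-E)^2/E), E = total/4
total = 236, E = 236/4 = 59
(89 - 59)^2 / 59 = 900 / 59 = 900/59 ≈ 15.254237
(48 - 59)^2 / 59 = 121 / 59 = 121/59 ≈ 2.050847
(88 - 59)^2 / 59 = 841 / 59 = 841/59 ≈ 14.254237
(11 - 59)^2 / 59 = 2304 / 59 = 2304/59 ≈ 39.050847
chi2 = 4166/59 ≈ 70.610169

70.6102


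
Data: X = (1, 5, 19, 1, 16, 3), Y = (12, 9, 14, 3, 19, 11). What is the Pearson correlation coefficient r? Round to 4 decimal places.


r = sum((xi-xbar)(yi-ybar)) / sqrt(sum((xi-xbar)^2) * sum((yi-ybar)^2))
n = 6, xbar = 45/6 = 7.5, ybar = 68/6 = 34/3 ≈ 11.333333
Sxy = sum((xi-xbar)(yi-ybar)) = 153
Sxx = sum((xi-xbar)^2) = 315.5
Syy = sum((yi-ybar)^2) = 424/3 ≈ 141.333333
sqrt(Sxx*Syy) ≈ 211.165022
r = Sxy / sqrt(Sxx*Syy) = 153 / 211.165022 ≈ 0.724552

0.7246


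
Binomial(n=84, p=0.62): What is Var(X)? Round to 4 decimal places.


Var = n*p*(1-p) = 84 * 0.62 * 0.38 = 19.7904

19.7904


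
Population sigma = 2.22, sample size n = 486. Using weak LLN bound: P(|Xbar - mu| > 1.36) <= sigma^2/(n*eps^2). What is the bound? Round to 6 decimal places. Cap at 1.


bound = min(1, sigma^2/(n*eps^2))
sigma^2 = 2.22^2 = 4.9284
n*eps^2 = 486 * 1.36^2 = 486 * 1.8496 = 898.9056
sigma^2/(n*eps^2) = 4.9284 / 898.9056 ≈ 0.00548267

0.005483


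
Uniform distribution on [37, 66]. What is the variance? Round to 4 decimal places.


Var = (b-a)^2 / 12
(b-a)^2 = (66 - 37)^2 = 841
Var = 841/12 ≈ 70.083333

70.0833


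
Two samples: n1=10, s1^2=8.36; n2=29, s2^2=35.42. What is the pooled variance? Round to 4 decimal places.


sp^2 = ((n1-1)*s1^2 + (n2-1)*s2^2)/(n1+n2-2)
(n1-1)*s1^2 = 9 * 8.36 = 75.24
(n2-1)*s2^2 = 28 * 35.42 = 991.76
numerator = 75.24 + 991.76 = 1067
n1+n2-2 = 37
sp^2 = 1067 / 37 = 1067/37 ≈ 28.837838

28.8378


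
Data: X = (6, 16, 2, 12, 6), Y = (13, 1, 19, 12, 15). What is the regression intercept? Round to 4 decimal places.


a = ybar - b*xbar, where b = sum((xi-xbar)(yi-ybar)) / sum((xi-xbar)^2)
n = 5, xbar = 42/5 = 8.4, ybar = 60/5 = 12
Sxy = sum((xi-xbar)(yi-ybar)) = -138
Sxx = sum((xi-xbar)^2) = 123.2
b = Sxy / Sxx = -345/308 ≈ -1.120130
a = 12 - (-1.120130) * 8.4 = 471/22 ≈ 21.409091

21.4091


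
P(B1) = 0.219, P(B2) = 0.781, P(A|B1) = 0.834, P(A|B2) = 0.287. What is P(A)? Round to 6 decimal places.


P(A) = P(A|B1)*P(B1) + P(A|B2)*P(B2)
P(A|B1)*P(B1) = 0.834 * 0.219 = 0.182646
P(A|B2)*P(B2) = 0.287 * 0.781 = 0.224147
P(A) = 0.182646 + 0.224147 = 0.406793

0.406793


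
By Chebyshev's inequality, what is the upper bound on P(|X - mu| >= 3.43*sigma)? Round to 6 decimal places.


P <= 1/k^2
k^2 = 3.43^2 = 11.7649
1/k^2 = 1 / 11.7649 ≈ 0.08499860

0.084999


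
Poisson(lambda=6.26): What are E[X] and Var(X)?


E[X] = Var(X) = lambda = 6.26

6.26, 6.26


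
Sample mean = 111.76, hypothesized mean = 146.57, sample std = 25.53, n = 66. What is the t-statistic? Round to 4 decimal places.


t = (xbar - mu0) / (s/sqrt(n))
xbar - mu0 = 111.76 - 146.57 = -34.81
sqrt(66) ≈ 8.12403840
s/sqrt(n) = 25.53 / 8.12403840 ≈ 3.14252576
t = -34.81 / 3.14252576 ≈ -11.077077

-11.0771


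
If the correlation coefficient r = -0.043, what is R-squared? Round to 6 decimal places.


R^2 = r^2 = (-0.043)^2 = 0.001849

0.001849


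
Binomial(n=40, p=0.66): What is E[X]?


E[X] = n*p = 40 * 0.66 = 26.4

26.4


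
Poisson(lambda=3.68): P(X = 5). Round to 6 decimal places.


P = e^(-lam) * lam^k / k!
e^(-3.68) ≈ 0.02522297
lam^k = 3.68^5 ≈ 674.899480
k! = 5! = 120
P = 0.02522297 * 674.899480 / 120 ≈ 0.141858

0.141858


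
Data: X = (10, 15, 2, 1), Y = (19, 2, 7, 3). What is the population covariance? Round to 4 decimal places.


Cov = (1/n)*sum((xi-xbar)(yi-ybar))
n = 4, xbar = 28/4 = 7, ybar = 31/4 = 7.75
sum((xi-xbar)(yi-ybar)) = 20
Cov = 20 / 4 = 5

5.0000


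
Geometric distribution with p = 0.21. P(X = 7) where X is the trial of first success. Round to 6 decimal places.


P = (1-p)^(k-1) * p
(1-p)^(k-1) = 0.79^6 ≈ 0.2430875
P = 0.2430875 * 0.21 ≈ 0.05104837

0.051048


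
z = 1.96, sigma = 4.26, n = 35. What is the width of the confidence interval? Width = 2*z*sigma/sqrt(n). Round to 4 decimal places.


width = 2*z*sigma/sqrt(n)
2*z*sigma = 2 * 1.96 * 4.26 = 16.6992
sqrt(35) ≈ 5.916080
width = 16.6992 / 5.916080 ≈ 2.822680

2.8227


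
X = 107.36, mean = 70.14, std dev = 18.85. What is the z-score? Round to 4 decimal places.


z = (X - mu) / sigma
X - mu = 107.36 - 70.14 = 37.22
z = 37.22 / 18.85 = 3722/1885 ≈ 1.974536

1.9745


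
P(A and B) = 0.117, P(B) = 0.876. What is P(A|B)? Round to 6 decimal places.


P(A|B) = P(A and B) / P(B) = 0.117 / 0.876 = 39/292 ≈ 0.13356164

0.133562


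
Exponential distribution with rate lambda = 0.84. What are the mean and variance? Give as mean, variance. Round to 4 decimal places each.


mean = 1/lam, var = 1/lam^2
mean = 1 / 0.84 = 25/21 ≈ 1.190476
lam^2 = 0.84^2 = 0.7056
var = 1 / 0.7056 = 625/441 ≈ 1.417234

1.1905, 1.4172


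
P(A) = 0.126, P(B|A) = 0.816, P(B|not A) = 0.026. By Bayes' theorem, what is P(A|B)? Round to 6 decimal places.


P(A|B) = P(B|A)*P(A) / P(B), P(B) = P(B|A)*P(A) + P(B|not A)*P(not A)
P(B|A)*P(A) = 0.816 * 0.126 = 0.102816
P(B|not A)*P(not A) = 0.026 * 0.874 = 0.022724
P(B) = 0.102816 + 0.022724 = 0.12554
P(A|B) = 0.102816 / 0.12554 ≈ 0.81898996

0.818990


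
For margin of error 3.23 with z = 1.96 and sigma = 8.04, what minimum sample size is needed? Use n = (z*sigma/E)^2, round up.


z*sigma/E = 1.96 * 8.04 / 3.23 = 39396/8075 ≈ 4.878762
(z*sigma/E)^2 ≈ 23.802315
round up: n = 24

24


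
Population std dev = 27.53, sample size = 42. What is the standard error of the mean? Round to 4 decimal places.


SE = sigma / sqrt(n)
sqrt(42) ≈ 6.480741
SE = 27.53 / 6.480741 ≈ 4.247971

4.2480


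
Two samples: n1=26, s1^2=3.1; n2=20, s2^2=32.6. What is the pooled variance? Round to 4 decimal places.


sp^2 = ((n1-1)*s1^2 + (n2-1)*s2^2)/(n1+n2-2)
(n1-1)*s1^2 = 25 * 3.1 = 77.5
(n2-1)*s2^2 = 19 * 32.6 = 619.4
numerator = 77.5 + 619.4 = 696.9
n1+n2-2 = 44
sp^2 = 696.9 / 44 = 6969/440 ≈ 15.838636

15.8386


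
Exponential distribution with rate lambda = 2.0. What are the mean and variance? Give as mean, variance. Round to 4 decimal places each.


mean = 1/lam, var = 1/lam^2
mean = 1 / 2.0 = 0.5
lam^2 = 2.0^2 = 4
var = 1 / 4 = 0.25

0.5000, 0.2500


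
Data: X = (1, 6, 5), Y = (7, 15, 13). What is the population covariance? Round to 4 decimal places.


Cov = (1/n)*sum((xi-xbar)(yi-ybar))
n = 3, xbar = 12/3 = 4, ybar = 35/3 ≈ 11.666667
sum((xi-xbar)(yi-ybar)) = 22
Cov = 22 / 3 = 22/3 ≈ 7.333333

7.3333


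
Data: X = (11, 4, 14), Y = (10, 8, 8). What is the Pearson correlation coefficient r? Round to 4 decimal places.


r = sum((xi-xbar)(yi-ybar)) / sqrt(sum((xi-xbar)^2) * sum((yi-ybar)^2))
n = 3, xbar = 29/3 ≈ 9.666667, ybar = 26/3 ≈ 8.666667
Sxy = sum((xi-xbar)(yi-ybar)) = 8/3 ≈ 2.666667
Sxx = sum((xi-xbar)^2) = 158/3 ≈ 52.666667
Syy = sum((yi-ybar)^2) = 8/3 ≈ 2.666667
sqrt(Sxx*Syy) ≈ 11.850926
r = Sxy / sqrt(Sxx*Syy) = 2.666667 / 11.850926 ≈ 0.225018

0.2250


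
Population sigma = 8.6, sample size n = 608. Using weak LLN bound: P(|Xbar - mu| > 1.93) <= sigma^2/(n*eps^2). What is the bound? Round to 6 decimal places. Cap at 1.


bound = min(1, sigma^2/(n*eps^2))
sigma^2 = 8.6^2 = 73.96
n*eps^2 = 608 * 1.93^2 = 608 * 3.7249 = 2264.7392
sigma^2/(n*eps^2) = 73.96 / 2264.7392 ≈ 0.03265718

0.032657


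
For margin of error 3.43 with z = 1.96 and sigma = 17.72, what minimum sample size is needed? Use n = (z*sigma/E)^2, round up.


z*sigma/E = 1.96 * 17.72 / 3.43 = 1772/175 ≈ 10.125714
(z*sigma/E)^2 ≈ 102.530090
round up: n = 103

103


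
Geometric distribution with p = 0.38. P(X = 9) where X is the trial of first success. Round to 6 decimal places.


P = (1-p)^(k-1) * p
(1-p)^(k-1) = 0.62^8 ≈ 0.02183401
P = 0.02183401 * 0.38 ≈ 0.008296924

0.008297


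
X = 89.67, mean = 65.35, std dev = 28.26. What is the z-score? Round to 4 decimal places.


z = (X - mu) / sigma
X - mu = 89.67 - 65.35 = 24.32
z = 24.32 / 28.26 = 1216/1413 ≈ 0.860580

0.8606


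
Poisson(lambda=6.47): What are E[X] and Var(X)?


E[X] = Var(X) = lambda = 6.47

6.47, 6.47


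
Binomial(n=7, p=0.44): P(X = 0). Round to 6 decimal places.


P = C(n,k) * p^k * (1-p)^(n-k)
C(7,0) = 1
p^k = 0.44^0 = 1
(1-p)^(n-k) = 0.56^7 ≈ 0.01727095
P = 1 * 1 * 0.01727095 ≈ 0.017271

0.017271


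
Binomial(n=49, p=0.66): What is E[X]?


E[X] = n*p = 49 * 0.66 = 32.34

32.34


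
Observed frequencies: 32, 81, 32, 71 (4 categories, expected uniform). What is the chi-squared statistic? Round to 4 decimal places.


chi2 = sum((O-E)^2/E), E = total/4
total = 216, E = 216/4 = 54
(32 - 54)^2 / 54 = 484 / 54 = 242/27 ≈ 8.962963
(81 - 54)^2 / 54 = 729 / 54 = 13.5
(32 - 54)^2 / 54 = 484 / 54 = 242/27 ≈ 8.962963
(71 - 54)^2 / 54 = 289 / 54 = 289/54 ≈ 5.351852
chi2 = 331/9 ≈ 36.777778

36.7778


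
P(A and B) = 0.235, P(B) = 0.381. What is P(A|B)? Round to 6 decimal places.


P(A|B) = P(A and B) / P(B) = 0.235 / 0.381 = 235/381 ≈ 0.61679790

0.616798


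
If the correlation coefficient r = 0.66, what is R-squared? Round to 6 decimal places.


R^2 = r^2 = (0.66)^2 = 0.4356

0.435600


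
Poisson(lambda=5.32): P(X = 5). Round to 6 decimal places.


P = e^(-lam) * lam^k / k!
e^(-5.32) ≈ 0.004892754
lam^k = 5.32^5 ≈ 4261.457499
k! = 5! = 120
P = 0.004892754 * 4261.457499 / 120 ≈ 0.173752

0.173752


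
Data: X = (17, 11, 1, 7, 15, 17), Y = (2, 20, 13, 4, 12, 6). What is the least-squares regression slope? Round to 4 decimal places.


b = sum((xi-xbar)(yi-ybar)) / sum((xi-xbar)^2)
n = 6, xbar = 68/6 = 34/3 ≈ 11.333333, ybar = 57/6 = 9.5
Sxy = sum((xi-xbar)(yi-ybar)) = -69
Sxx = sum((xi-xbar)^2) = 610/3 ≈ 203.333333
b = Sxy / Sxx = -207/610 ≈ -0.339344

-0.3393


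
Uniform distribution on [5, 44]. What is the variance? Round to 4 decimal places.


Var = (b-a)^2 / 12
(b-a)^2 = (44 - 5)^2 = 1521
Var = 1521/12 = 126.75

126.7500


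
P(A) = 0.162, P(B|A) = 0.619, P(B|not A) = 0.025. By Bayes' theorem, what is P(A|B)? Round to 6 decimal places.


P(A|B) = P(B|A)*P(A) / P(B), P(B) = P(B|A)*P(A) + P(B|not A)*P(not A)
P(B|A)*P(A) = 0.619 * 0.162 = 0.100278
P(B|not A)*P(not A) = 0.025 * 0.838 = 0.02095
P(B) = 0.100278 + 0.02095 = 0.121228
P(A|B) = 0.100278 / 0.121228 ≈ 0.82718514

0.827185


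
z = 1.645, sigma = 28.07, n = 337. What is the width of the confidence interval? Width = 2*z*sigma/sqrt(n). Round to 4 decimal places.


width = 2*z*sigma/sqrt(n)
2*z*sigma = 2 * 1.645 * 28.07 = 92.3503
sqrt(337) ≈ 18.357560
width = 92.3503 / 18.357560 ≈ 5.030641

5.0306


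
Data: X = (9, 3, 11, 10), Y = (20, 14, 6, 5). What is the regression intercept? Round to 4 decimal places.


a = ybar - b*xbar, where b = sum((xi-xbar)(yi-ybar)) / sum((xi-xbar)^2)
n = 4, xbar = 33/4 = 8.25, ybar = 45/4 = 11.25
Sxy = sum((xi-xbar)(yi-ybar)) = -33.25
Sxx = sum((xi-xbar)^2) = 38.75
b = Sxy / Sxx = -133/155 ≈ -0.858065
a = 11.25 - (-0.858065) * 8.25 = 2841/155 ≈ 18.329032

18.3290


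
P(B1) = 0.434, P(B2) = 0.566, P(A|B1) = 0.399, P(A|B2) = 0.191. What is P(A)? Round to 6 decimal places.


P(A) = P(A|B1)*P(B1) + P(A|B2)*P(B2)
P(A|B1)*P(B1) = 0.399 * 0.434 = 0.173166
P(A|B2)*P(B2) = 0.191 * 0.566 = 0.108106
P(A) = 0.173166 + 0.108106 = 0.281272

0.281272


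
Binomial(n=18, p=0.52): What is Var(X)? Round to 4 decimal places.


Var = n*p*(1-p) = 18 * 0.52 * 0.48 = 4.4928

4.4928


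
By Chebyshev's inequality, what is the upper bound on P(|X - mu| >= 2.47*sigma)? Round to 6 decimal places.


P <= 1/k^2
k^2 = 2.47^2 = 6.1009
1/k^2 = 1 / 6.1009 ≈ 0.16391024

0.163910


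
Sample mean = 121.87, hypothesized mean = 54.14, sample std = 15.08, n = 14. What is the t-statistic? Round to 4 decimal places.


t = (xbar - mu0) / (s/sqrt(n))
xbar - mu0 = 121.87 - 54.14 = 67.73
sqrt(14) ≈ 3.74165739
s/sqrt(n) = 15.08 / 3.74165739 ≈ 4.03029953
t = 67.73 / 4.03029953 ≈ 16.805203

16.8052


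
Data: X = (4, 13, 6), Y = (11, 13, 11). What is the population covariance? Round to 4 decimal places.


Cov = (1/n)*sum((xi-xbar)(yi-ybar))
n = 3, xbar = 23/3 ≈ 7.666667, ybar = 35/3 ≈ 11.666667
sum((xi-xbar)(yi-ybar)) = 32/3 ≈ 10.666667
Cov = 10.666667 / 3 = 32/9 ≈ 3.555556

3.5556


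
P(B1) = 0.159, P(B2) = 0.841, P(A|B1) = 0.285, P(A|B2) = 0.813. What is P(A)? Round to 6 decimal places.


P(A) = P(A|B1)*P(B1) + P(A|B2)*P(B2)
P(A|B1)*P(B1) = 0.285 * 0.159 = 0.045315
P(A|B2)*P(B2) = 0.813 * 0.841 = 0.683733
P(A) = 0.045315 + 0.683733 = 0.729048

0.729048


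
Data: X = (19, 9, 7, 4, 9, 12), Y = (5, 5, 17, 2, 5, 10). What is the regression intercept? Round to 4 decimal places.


a = ybar - b*xbar, where b = sum((xi-xbar)(yi-ybar)) / sum((xi-xbar)^2)
n = 6, xbar = 60/6 = 10, ybar = 44/6 = 22/3 ≈ 7.333333
Sxy = sum((xi-xbar)(yi-ybar)) = -8
Sxx = sum((xi-xbar)^2) = 132
b = Sxy / Sxx = -2/33 ≈ -0.060606
a = 7.333333 - (-0.060606) * 10 = 262/33 ≈ 7.939394

7.9394


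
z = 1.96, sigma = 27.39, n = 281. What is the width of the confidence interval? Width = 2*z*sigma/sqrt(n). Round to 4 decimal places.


width = 2*z*sigma/sqrt(n)
2*z*sigma = 2 * 1.96 * 27.39 = 107.3688
sqrt(281) ≈ 16.763055
width = 107.3688 / 16.763055 ≈ 6.405086

6.4051


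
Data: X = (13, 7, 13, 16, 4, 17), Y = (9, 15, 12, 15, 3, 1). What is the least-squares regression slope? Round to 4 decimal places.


b = sum((xi-xbar)(yi-ybar)) / sum((xi-xbar)^2)
n = 6, xbar = 70/6 = 35/3 ≈ 11.666667, ybar = 55/6 ≈ 9.166667
Sxy = sum((xi-xbar)(yi-ybar)) = 16/3 ≈ 5.333333
Sxx = sum((xi-xbar)^2) = 394/3 ≈ 131.333333
b = Sxy / Sxx = 8/197 ≈ 0.040609

0.0406


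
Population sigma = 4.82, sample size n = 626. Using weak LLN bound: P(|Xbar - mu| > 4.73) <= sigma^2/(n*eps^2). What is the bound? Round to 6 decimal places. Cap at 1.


bound = min(1, sigma^2/(n*eps^2))
sigma^2 = 4.82^2 = 23.2324
n*eps^2 = 626 * 4.73^2 = 626 * 22.3729 = 14005.4354
sigma^2/(n*eps^2) = 23.2324 / 14005.4354 ≈ 0.00165881

0.001659


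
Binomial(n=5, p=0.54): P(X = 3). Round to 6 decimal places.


P = C(n,k) * p^k * (1-p)^(n-k)
C(5,3) = 10
p^k = 0.54^3 = 0.157464
(1-p)^(n-k) = 0.46^2 = 0.2116
P = 10 * 0.157464 * 0.2116 ≈ 0.333194

0.333194


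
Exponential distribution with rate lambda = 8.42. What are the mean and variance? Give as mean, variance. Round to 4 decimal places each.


mean = 1/lam, var = 1/lam^2
mean = 1 / 8.42 = 50/421 ≈ 0.118765
lam^2 = 8.42^2 = 70.8964
var = 1 / 70.8964 ≈ 0.014105

0.1188, 0.0141


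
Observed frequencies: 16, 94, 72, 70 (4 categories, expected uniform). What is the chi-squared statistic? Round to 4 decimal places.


chi2 = sum((O-E)^2/E), E = total/4
total = 252, E = 252/4 = 63
(16 - 63)^2 / 63 = 2209 / 63 = 2209/63 ≈ 35.063492
(94 - 63)^2 / 63 = 961 / 63 = 961/63 ≈ 15.253968
(72 - 63)^2 / 63 = 81 / 63 = 9/7 ≈ 1.285714
(70 - 63)^2 / 63 = 49 / 63 = 7/9 ≈ 0.777778
chi2 = 1100/21 ≈ 52.380952

52.3810


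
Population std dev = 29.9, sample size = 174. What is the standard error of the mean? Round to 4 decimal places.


SE = sigma / sqrt(n)
sqrt(174) ≈ 13.190906
SE = 29.9 / 13.190906 ≈ 2.266713

2.2667


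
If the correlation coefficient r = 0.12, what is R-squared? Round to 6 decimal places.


R^2 = r^2 = (0.12)^2 = 0.0144

0.014400


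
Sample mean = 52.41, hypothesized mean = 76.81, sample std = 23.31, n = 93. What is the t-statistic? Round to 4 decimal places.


t = (xbar - mu0) / (s/sqrt(n))
xbar - mu0 = 52.41 - 76.81 = -24.4
sqrt(93) ≈ 9.64365076
s/sqrt(n) = 23.31 / 9.64365076 ≈ 2.41713440
t = -24.4 / 2.41713440 ≈ -10.094598

-10.0946


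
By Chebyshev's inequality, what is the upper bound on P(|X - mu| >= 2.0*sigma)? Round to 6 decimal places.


P <= 1/k^2
k^2 = 2.0^2 = 4
1/k^2 = 1 / 4 = 0.25

0.250000
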